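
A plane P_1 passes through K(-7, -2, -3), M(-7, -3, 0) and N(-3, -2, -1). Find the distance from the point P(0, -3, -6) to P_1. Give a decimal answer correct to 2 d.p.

KM = (0, -1, 3), KN = (4, 0, 2); a normal to P_1 is KM × KN = (-2, 12, 4).
Using K: P_1 has equation -2x + 12y + 4z = -22.
n·P − d = (-2)·(0) + (12)·(-3) + (4)·(-6) − (-22) = -38; |n| = √164.
Distance = |-38| / √164 = 38/√164 ≈ 2.97.

2.97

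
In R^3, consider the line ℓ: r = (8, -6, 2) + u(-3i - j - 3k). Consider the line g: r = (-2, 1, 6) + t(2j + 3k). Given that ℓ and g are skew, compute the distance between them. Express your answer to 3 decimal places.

0.802

Common perpendicular direction n = (-3, -1, -3) × (0, 2, 3) = (3, 9, -6).
With w = (-2, 1, 6) − (8, -6, 2) = (-10, 7, 4), w · n = 9.
Distance = |w · n| / |n| = |9| / √126 ≈ 0.802.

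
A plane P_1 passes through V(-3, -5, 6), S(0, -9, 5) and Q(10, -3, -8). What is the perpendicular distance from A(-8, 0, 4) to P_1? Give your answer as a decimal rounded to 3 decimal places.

3.000

VS = (3, -4, -1), VQ = (13, 2, -14); a normal to P_1 is VS × VQ = (58, 29, 58).
Using V: P_1 has equation 58x + 29y + 58z = 29.
n·A − d = (58)·(-8) + (29)·(0) + (58)·(4) − 29 = -261; |n| = √7569.
Distance = |-261| / √7569 = 261/√7569 ≈ 3.000.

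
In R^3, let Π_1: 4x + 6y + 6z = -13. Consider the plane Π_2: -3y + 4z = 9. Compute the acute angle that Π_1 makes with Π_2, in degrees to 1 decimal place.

cos θ = |n₁·n₂| / (|n₁||n₂|) = |6| / (√88 · √25).
θ = arccos(0.12792) ≈ 82.7°.

82.7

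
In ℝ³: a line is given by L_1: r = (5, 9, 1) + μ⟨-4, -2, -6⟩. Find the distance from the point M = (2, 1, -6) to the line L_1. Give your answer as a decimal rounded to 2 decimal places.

Taking (5, 9, 1) on L_1 with direction v = (-4, -2, -6): w = M − (5, 9, 1) = (-3, -8, -7), and w × v = (34, 10, -26).
Distance = |w × v| / |v| = √1932 / √56 ≈ 5.87.

5.87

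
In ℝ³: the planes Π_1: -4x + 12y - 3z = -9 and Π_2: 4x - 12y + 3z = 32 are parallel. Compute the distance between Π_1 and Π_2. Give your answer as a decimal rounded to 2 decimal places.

1.77

Rescale Π_2 by 1/(-1): -4x + 12y - 3z = -32. Then distance = |-9 − (-32)| / √169 ≈ 1.77.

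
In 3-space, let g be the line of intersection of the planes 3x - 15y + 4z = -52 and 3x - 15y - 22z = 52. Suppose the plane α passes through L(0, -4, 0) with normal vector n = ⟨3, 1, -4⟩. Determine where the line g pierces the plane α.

(-7, 1, -4)

Direction of g: (3, -15, 4) × (3, -15, -22) = (390, 78, 0).
A point on g: solving the two plane equations with x = -17 gives (-17, -1, -4).
α: n·r = n·L gives 3x + y - 4z = -4.
Substitute r = (-17, -1, -4) + t(390, 78, 0) into the plane: -36 + 1248t = -4, so t = 1/39.
Intersection: (-17, -1, -4) + (1/39)·(390, 78, 0) = (-7, 1, -4).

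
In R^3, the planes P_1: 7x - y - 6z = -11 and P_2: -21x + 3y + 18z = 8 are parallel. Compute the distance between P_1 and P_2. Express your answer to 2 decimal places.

0.90

Rescale P_2 by 1/(-3): 7x - y - 6z = -8/3. Then distance = |-11 − (-8/3)| / √86 ≈ 0.90.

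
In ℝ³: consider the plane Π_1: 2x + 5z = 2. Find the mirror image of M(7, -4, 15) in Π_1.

(-5, -4, -15)

λ = (n·M − d)/|n|² = (89 − 2)/29 = 3.
Reflection = M − 2λn = (7, -4, 15) − 6·(2, 0, 5) = (-5, -4, -15).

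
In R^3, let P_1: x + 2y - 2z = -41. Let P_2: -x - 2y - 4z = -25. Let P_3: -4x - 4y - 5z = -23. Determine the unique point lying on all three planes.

(3, -11, 11)

Solving the 3×3 linear system x + 2y - 2z = -41, -x - 2y - 4z = -25, -4x - 4y - 5z = -23 (e.g. by elimination or Cramer's rule, determinant = 24) gives (3, -11, 11).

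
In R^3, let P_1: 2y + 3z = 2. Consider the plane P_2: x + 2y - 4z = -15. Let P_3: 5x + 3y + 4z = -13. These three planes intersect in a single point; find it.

(-3, -2, 2)

Solving the 3×3 linear system 2y + 3z = 2, x + 2y - 4z = -15, 5x + 3y + 4z = -13 (e.g. by elimination or Cramer's rule, determinant = -69) gives (-3, -2, 2).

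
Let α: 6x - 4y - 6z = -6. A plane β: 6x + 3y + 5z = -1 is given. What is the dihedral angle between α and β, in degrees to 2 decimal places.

85.62

cos θ = |n₁·n₂| / (|n₁||n₂|) = |-6| / (√88 · √70).
θ = arccos(0.07645) ≈ 85.62°.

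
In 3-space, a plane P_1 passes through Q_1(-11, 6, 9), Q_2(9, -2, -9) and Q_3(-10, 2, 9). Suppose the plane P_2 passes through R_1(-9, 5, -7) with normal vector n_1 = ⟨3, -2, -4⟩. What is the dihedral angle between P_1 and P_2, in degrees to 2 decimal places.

Q_1Q_2 = (20, -8, -18), Q_1Q_3 = (1, -4, 0); a normal to P_1 is Q_1Q_2 × Q_1Q_3 = (-72, -18, -72).
Using Q_1: P_1 has equation -72x - 18y - 72z = 36.
P_2: n_1·r = n_1·R_1 gives 3x - 2y - 4z = -9.
cos θ = |n₁·n₂| / (|n₁||n₂|) = |108| / (√10692 · √29).
θ = arccos(0.19395) ≈ 78.82°.

78.82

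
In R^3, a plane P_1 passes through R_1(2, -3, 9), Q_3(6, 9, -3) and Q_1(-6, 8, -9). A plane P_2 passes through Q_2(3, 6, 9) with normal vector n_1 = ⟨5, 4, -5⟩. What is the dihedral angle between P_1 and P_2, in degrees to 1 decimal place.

76.4

R_1Q_3 = (4, 12, -12), R_1Q_1 = (-8, 11, -18); a normal to P_1 is R_1Q_3 × R_1Q_1 = (-84, 168, 140).
Using R_1: P_1 has equation -84x + 168y + 140z = 588.
P_2: n_1·r = n_1·Q_2 gives 5x + 4y - 5z = -6.
cos θ = |n₁·n₂| / (|n₁||n₂|) = |-448| / (√54880 · √66).
θ = arccos(0.23540) ≈ 76.4°.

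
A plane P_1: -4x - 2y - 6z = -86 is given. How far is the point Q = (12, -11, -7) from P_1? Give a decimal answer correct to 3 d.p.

13.630

n·Q − d = (-4)·(12) + (-2)·(-11) + (-6)·(-7) − (-86) = 102; |n| = √56.
Distance = |102| / √56 = 102/√56 ≈ 13.630.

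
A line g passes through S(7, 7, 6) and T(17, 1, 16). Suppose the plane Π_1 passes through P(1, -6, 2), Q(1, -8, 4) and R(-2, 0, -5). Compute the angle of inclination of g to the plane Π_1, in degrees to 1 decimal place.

A direction vector for g is T − S = (10, -6, 10).
PQ = (0, -2, 2), PR = (-3, 6, -7); a normal to Π_1 is PQ × PR = (2, -6, -6).
Using P: Π_1 has equation 2x - 6y - 6z = 26.
sin θ = |n·v| / (|n||v|) = |-4| / (√76 · √236) = 0.02987.
θ ≈ 1.7°.

1.7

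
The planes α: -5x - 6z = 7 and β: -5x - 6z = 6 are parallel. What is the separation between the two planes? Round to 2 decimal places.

Same normal n = (-5, 0, -6) with |n| = √61; distance = |7 − 6| / |n| = 1/√61 ≈ 0.13.

0.13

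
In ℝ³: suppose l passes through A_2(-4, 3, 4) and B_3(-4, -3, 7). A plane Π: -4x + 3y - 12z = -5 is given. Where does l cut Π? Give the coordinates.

(-4, 5, 3)

A direction vector for l is B_3 − A_2 = (0, -6, 3).
Substitute r = (-4, 3, 4) + t(0, -6, 3) into the plane: -23 + (-54)t = -5, so t = -1/3.
Intersection: (-4, 3, 4) + (-1/3)·(0, -6, 3) = (-4, 5, 3).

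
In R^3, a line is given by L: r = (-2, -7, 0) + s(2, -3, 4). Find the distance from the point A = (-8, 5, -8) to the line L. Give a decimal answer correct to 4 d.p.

Taking (-2, -7, 0) on L with direction v = (2, -3, 4): w = A − (-2, -7, 0) = (-6, 12, -8), and w × v = (24, 8, -6).
Distance = |w × v| / |v| = √676 / √29 ≈ 4.8281.

4.8281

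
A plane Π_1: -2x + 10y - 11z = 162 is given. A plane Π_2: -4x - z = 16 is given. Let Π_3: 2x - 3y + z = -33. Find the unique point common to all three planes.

Solving the 3×3 linear system -2x + 10y - 11z = 162, -4x - z = 16, 2x - 3y + z = -33 (e.g. by elimination or Cramer's rule, determinant = -106) gives (-2, 7, -8).

(-2, 7, -8)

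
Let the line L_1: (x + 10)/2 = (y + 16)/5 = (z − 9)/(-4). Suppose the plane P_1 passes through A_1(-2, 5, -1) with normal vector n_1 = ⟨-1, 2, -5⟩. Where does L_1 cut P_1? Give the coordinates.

L_1 has direction (2, 5, -4) through (-10, -16, 9).
P_1: n_1·r = n_1·A_1 gives -x + 2y - 5z = 17.
Substitute r = (-10, -16, 9) + t(2, 5, -4) into the plane: -67 + 28t = 17, so t = 3.
Intersection: (-10, -16, 9) + 3·(2, 5, -4) = (-4, -1, -3).

(-4, -1, -3)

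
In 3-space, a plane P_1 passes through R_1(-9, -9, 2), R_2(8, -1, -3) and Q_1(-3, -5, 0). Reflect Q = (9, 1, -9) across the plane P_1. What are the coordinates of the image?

R_1R_2 = (17, 8, -5), R_1Q_1 = (6, 4, -2); a normal to P_1 is R_1R_2 × R_1Q_1 = (4, 4, 20).
Using R_1: P_1 has equation 4x + 4y + 20z = -32.
λ = (n·Q − d)/|n|² = (-140 − (-32))/432 = -1/4.
Reflection = Q − 2λn = (9, 1, -9) − (-1/2)·(4, 4, 20) = (11, 3, 1).

(11, 3, 1)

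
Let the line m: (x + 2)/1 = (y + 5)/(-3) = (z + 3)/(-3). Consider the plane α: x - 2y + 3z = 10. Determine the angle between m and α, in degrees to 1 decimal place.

m has direction (1, -3, -3) through (-2, -5, -3).
sin θ = |n·v| / (|n||v|) = |-2| / (√14 · √19) = 0.12263.
θ ≈ 7.0°.

7.0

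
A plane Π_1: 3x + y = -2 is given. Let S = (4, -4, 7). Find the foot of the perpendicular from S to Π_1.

Foot = S − λn with λ = (n·S − d)/|n|² = (8 − (-2))/10 = 1.
Foot = (4, -4, 7) − 1·(3, 1, 0) = (1, -5, 7).

(1, -5, 7)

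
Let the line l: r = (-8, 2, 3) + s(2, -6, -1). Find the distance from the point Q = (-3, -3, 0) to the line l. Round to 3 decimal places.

3.729

Taking (-8, 2, 3) on l with direction v = (2, -6, -1): w = Q − (-8, 2, 3) = (5, -5, -3), and w × v = (-13, -1, -20).
Distance = |w × v| / |v| = √570 / √41 ≈ 3.729.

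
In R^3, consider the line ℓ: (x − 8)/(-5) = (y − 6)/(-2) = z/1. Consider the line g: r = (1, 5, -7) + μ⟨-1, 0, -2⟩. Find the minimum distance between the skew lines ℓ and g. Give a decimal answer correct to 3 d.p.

ℓ has direction (-5, -2, 1) through (8, 6, 0).
Common perpendicular direction n = (-5, -2, 1) × (-1, 0, -2) = (4, -11, -2).
With w = (1, 5, -7) − (8, 6, 0) = (-7, -1, -7), w · n = -3.
Distance = |w · n| / |n| = |-3| / √141 ≈ 0.253.

0.253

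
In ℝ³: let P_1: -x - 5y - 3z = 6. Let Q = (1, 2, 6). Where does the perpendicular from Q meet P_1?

Foot = Q − λn with λ = (n·Q − d)/|n|² = (-29 − 6)/35 = -1.
Foot = (1, 2, 6) − (-1)·(-1, -5, -3) = (0, -3, 3).

(0, -3, 3)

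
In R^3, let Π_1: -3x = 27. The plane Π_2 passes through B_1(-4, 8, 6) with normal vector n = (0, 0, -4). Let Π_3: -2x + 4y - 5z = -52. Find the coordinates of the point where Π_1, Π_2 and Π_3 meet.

(-9, -10, 6)

Π_2: n·r = n·B_1 gives -4z = -24.
Solving the 3×3 linear system -3x = 27, -4z = -24, -2x + 4y - 5z = -52 (e.g. by elimination or Cramer's rule, determinant = -48) gives (-9, -10, 6).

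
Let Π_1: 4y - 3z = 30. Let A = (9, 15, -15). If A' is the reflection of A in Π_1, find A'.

λ = (n·A − d)/|n|² = (105 − 30)/25 = 3.
Reflection = A − 2λn = (9, 15, -15) − 6·(0, 4, -3) = (9, -9, 3).

(9, -9, 3)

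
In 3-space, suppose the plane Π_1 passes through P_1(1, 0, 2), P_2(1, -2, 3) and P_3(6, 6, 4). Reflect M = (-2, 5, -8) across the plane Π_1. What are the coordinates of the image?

P_1P_2 = (0, -2, 1), P_1P_3 = (5, 6, 2); a normal to Π_1 is P_1P_2 × P_1P_3 = (-10, 5, 10).
Using P_1: Π_1 has equation -10x + 5y + 10z = 10.
λ = (n·M − d)/|n|² = (-35 − 10)/225 = -1/5.
Reflection = M − 2λn = (-2, 5, -8) − (-2/5)·(-10, 5, 10) = (-6, 7, -4).

(-6, 7, -4)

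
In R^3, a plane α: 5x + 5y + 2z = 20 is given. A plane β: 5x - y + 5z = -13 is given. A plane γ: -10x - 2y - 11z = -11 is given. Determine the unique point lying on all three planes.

(-6, 8, 5)

Solving the 3×3 linear system 5x + 5y + 2z = 20, 5x - y + 5z = -13, -10x - 2y - 11z = -11 (e.g. by elimination or Cramer's rule, determinant = 90) gives (-6, 8, 5).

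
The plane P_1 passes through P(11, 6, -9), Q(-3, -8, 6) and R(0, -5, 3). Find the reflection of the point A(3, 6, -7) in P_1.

(11, -2, -7)

PQ = (-14, -14, 15), PR = (-11, -11, 12); a normal to P_1 is PQ × PR = (-3, 3, 0).
Using P: P_1 has equation -3x + 3y = -15.
λ = (n·A − d)/|n|² = (9 − (-15))/18 = 4/3.
Reflection = A − 2λn = (3, 6, -7) − (8/3)·(-3, 3, 0) = (11, -2, -7).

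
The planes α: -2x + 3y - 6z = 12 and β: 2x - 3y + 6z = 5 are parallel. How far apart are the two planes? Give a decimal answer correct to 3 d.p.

2.429

Rescale β by 1/(-1): -2x + 3y - 6z = -5. Then distance = |12 − (-5)| / √49 ≈ 2.429.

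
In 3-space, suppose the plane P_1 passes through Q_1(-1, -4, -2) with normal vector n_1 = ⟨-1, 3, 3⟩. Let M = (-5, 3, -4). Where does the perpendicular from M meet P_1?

P_1: n_1·r = n_1·Q_1 gives -x + 3y + 3z = -17.
Foot = M − λn with λ = (n·M − d)/|n|² = (2 − (-17))/19 = 1.
Foot = (-5, 3, -4) − 1·(-1, 3, 3) = (-4, 0, -7).

(-4, 0, -7)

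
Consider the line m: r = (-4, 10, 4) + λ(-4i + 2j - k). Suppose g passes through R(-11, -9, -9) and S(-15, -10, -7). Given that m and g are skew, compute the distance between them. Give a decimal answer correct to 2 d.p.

A direction vector for g is S − R = (-4, -1, 2).
Common perpendicular direction n = (-4, 2, -1) × (-4, -1, 2) = (3, 12, 12).
With w = (-11, -9, -9) − (-4, 10, 4) = (-7, -19, -13), w · n = -405.
Distance = |w · n| / |n| = |-405| / √297 ≈ 23.50.

23.50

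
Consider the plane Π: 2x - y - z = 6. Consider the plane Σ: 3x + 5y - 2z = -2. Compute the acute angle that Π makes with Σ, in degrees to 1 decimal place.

78.5

cos θ = |n₁·n₂| / (|n₁||n₂|) = |3| / (√6 · √38).
θ = arccos(0.19868) ≈ 78.5°.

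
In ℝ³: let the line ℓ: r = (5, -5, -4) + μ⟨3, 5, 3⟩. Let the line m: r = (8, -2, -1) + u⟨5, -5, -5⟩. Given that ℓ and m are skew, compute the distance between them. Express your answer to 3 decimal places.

Common perpendicular direction n = (3, 5, 3) × (5, -5, -5) = (-10, 30, -40).
With w = (8, -2, -1) − (5, -5, -4) = (3, 3, 3), w · n = -60.
Distance = |w · n| / |n| = |-60| / √2600 ≈ 1.177.

1.177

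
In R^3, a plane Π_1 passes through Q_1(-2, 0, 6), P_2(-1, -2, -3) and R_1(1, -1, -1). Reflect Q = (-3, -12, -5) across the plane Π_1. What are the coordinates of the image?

Q_1P_2 = (1, -2, -9), Q_1R_1 = (3, -1, -7); a normal to Π_1 is Q_1P_2 × Q_1R_1 = (5, -20, 5).
Using Q_1: Π_1 has equation 5x - 20y + 5z = 20.
λ = (n·Q − d)/|n|² = (200 − 20)/450 = 2/5.
Reflection = Q − 2λn = (-3, -12, -5) − (4/5)·(5, -20, 5) = (-7, 4, -9).

(-7, 4, -9)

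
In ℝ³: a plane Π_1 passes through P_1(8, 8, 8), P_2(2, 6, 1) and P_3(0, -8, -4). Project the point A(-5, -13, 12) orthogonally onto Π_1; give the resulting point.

P_1P_2 = (-6, -2, -7), P_1P_3 = (-8, -16, -12); a normal to Π_1 is P_1P_2 × P_1P_3 = (-88, -16, 80).
Using P_1: Π_1 has equation -88x - 16y + 80z = -192.
Foot = A − λn with λ = (n·A − d)/|n|² = (1608 − (-192))/14400 = 1/8.
Foot = (-5, -13, 12) − (1/8)·(-88, -16, 80) = (6, -11, 2).

(6, -11, 2)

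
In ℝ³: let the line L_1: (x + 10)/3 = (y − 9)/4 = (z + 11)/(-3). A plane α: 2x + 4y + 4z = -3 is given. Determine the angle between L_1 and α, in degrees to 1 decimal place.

16.6

L_1 has direction (3, 4, -3) through (-10, 9, -11).
sin θ = |n·v| / (|n||v|) = |10| / (√36 · √34) = 0.28583.
θ ≈ 16.6°.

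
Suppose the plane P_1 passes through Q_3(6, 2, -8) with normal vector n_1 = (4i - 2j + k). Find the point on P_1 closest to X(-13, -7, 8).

(-5, -11, 10)

P_1: n_1·r = n_1·Q_3 gives 4x - 2y + z = 12.
Foot = X − λn with λ = (n·X − d)/|n|² = (-30 − 12)/21 = -2.
Foot = (-13, -7, 8) − (-2)·(4, -2, 1) = (-5, -11, 10).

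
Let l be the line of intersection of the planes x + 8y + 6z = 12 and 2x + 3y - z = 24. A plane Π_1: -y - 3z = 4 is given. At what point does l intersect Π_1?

(8, 2, -2)

Direction of l: (1, 8, 6) × (2, 3, -1) = (-26, 13, -13).
A point on l: solving the two plane equations with x = 10 gives (10, 1, -1).
Substitute r = (10, 1, -1) + t(-26, 13, -13) into the plane: 2 + 26t = 4, so t = 1/13.
Intersection: (10, 1, -1) + (1/13)·(-26, 13, -13) = (8, 2, -2).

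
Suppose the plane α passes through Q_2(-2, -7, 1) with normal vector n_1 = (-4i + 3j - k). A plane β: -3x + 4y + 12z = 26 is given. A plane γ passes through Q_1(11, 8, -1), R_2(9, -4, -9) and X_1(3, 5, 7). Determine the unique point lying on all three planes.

(2, -1, 3)

α: n_1·r = n_1·Q_2 gives -4x + 3y - z = -14.
Q_1R_2 = (-2, -12, -8), Q_1X_1 = (-8, -3, 8); a normal to γ is Q_1R_2 × Q_1X_1 = (-120, 80, -90).
Using Q_1: γ has equation -120x + 80y - 90z = -590.
Solving the 3×3 linear system -4x + 3y - z = -14, -3x + 4y + 12z = 26, -120x + 80y - 90z = -590 (e.g. by elimination or Cramer's rule, determinant = -90) gives (2, -1, 3).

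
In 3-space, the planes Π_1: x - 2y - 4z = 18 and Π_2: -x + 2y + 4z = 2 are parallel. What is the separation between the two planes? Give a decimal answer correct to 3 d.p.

Rescale Π_2 by 1/(-1): x - 2y - 4z = -2. Then distance = |18 − (-2)| / √21 ≈ 4.364.

4.364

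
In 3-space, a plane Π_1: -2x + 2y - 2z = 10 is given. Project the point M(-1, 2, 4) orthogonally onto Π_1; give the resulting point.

(-3, 4, 2)

Foot = M − λn with λ = (n·M − d)/|n|² = (-2 − 10)/12 = -1.
Foot = (-1, 2, 4) − (-1)·(-2, 2, -2) = (-3, 4, 2).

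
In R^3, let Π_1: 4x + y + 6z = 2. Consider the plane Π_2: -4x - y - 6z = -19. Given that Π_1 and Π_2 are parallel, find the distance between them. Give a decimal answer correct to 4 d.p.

Rescale Π_2 by 1/(-1): 4x + y + 6z = 19. Then distance = |2 − 19| / √53 ≈ 2.3351.

2.3351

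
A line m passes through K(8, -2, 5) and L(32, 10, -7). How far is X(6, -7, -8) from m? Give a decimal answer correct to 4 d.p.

13.9762

A direction vector for m is L − K = (24, 12, -12).
Taking (8, -2, 5) on m with direction v = (24, 12, -12): w = X − (8, -2, 5) = (-2, -5, -13), and w × v = (216, -336, 96).
Distance = |w × v| / |v| = √168768 / √864 ≈ 13.9762.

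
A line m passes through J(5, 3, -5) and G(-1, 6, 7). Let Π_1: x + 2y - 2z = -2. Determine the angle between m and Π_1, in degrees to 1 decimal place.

35.6

A direction vector for m is G − J = (-6, 3, 12).
sin θ = |n·v| / (|n||v|) = |-24| / (√9 · √189) = 0.58191.
θ ≈ 35.6°.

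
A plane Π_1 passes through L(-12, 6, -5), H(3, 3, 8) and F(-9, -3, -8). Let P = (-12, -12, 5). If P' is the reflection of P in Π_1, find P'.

(6, 0, -13)

LH = (15, -3, 13), LF = (3, -9, -3); a normal to Π_1 is LH × LF = (126, 84, -126).
Using L: Π_1 has equation 126x + 84y - 126z = -378.
λ = (n·P − d)/|n|² = (-3150 − (-378))/38808 = -1/14.
Reflection = P − 2λn = (-12, -12, 5) − (-1/7)·(126, 84, -126) = (6, 0, -13).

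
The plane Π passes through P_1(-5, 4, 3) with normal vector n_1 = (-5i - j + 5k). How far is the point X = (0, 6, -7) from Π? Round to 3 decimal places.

Π: n_1·r = n_1·P_1 gives -5x - y + 5z = 36.
n·X − d = (-5)·(0) + (-1)·(6) + (5)·(-7) − 36 = -77; |n| = √51.
Distance = |-77| / √51 = 77/√51 ≈ 10.782.

10.782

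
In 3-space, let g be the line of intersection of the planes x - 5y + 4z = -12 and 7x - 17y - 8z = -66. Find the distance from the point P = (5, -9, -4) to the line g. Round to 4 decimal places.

Direction of g: (1, -5, 4) × (7, -17, -8) = (108, 36, 18).
A point on g: solving the two plane equations with x = -7 gives (-7, 1, 0).
Taking (-7, 1, 0) on g with direction v = (108, 36, 18): w = P − (-7, 1, 0) = (12, -10, -4), and w × v = (-36, -648, 1512).
Distance = |w × v| / |v| = √2707344 / √13284 ≈ 14.2760.

14.2760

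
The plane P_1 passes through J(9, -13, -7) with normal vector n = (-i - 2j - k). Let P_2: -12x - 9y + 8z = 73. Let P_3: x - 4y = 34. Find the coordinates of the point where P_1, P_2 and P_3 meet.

P_1: n·r = n·J gives -x - 2y - z = 24.
Solving the 3×3 linear system -x - 2y - z = 24, -12x - 9y + 8z = 73, x - 4y = 34 (e.g. by elimination or Cramer's rule, determinant = -105) gives (-2, -9, -4).

(-2, -9, -4)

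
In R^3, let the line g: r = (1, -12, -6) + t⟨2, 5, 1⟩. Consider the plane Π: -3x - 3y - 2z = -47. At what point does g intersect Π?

Substitute r = (1, -12, -6) + t(2, 5, 1) into the plane: 45 + (-23)t = -47, so t = 4.
Intersection: (1, -12, -6) + 4·(2, 5, 1) = (9, 8, -2).

(9, 8, -2)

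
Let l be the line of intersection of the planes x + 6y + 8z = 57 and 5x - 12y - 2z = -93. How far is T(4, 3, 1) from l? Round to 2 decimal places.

5.82

Direction of l: (1, 6, 8) × (5, -12, -2) = (84, 42, -42).
A point on l: solving the two plane equations with x = -5 gives (-5, 5, 4).
Taking (-5, 5, 4) on l with direction v = (84, 42, -42): w = T − (-5, 5, 4) = (9, -2, -3), and w × v = (210, 126, 546).
Distance = |w × v| / |v| = √358092 / √10584 ≈ 5.82.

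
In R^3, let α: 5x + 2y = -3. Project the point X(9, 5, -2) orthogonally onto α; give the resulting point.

Foot = X − λn with λ = (n·X − d)/|n|² = (55 − (-3))/29 = 2.
Foot = (9, 5, -2) − 2·(5, 2, 0) = (-1, 1, -2).

(-1, 1, -2)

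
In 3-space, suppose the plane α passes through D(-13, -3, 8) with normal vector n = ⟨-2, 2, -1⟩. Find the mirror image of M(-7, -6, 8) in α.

(-15, 2, 4)

α: n·r = n·D gives -2x + 2y - z = 12.
λ = (n·M − d)/|n|² = (-6 − 12)/9 = -2.
Reflection = M − 2λn = (-7, -6, 8) − (-4)·(-2, 2, -1) = (-15, 2, 4).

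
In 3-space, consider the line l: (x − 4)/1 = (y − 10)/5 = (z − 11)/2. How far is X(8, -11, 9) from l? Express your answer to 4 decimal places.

9.6695

l has direction (1, 5, 2) through (4, 10, 11).
Taking (4, 10, 11) on l with direction v = (1, 5, 2): w = X − (4, 10, 11) = (4, -21, -2), and w × v = (-32, -10, 41).
Distance = |w × v| / |v| = √2805 / √30 ≈ 9.6695.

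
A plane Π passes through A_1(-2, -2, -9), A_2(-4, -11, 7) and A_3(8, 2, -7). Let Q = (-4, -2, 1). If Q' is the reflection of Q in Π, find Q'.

A_1A_2 = (-2, -9, 16), A_1A_3 = (10, 4, 2); a normal to Π is A_1A_2 × A_1A_3 = (-82, 164, 82).
Using A_1: Π has equation -82x + 164y + 82z = -902.
λ = (n·Q − d)/|n|² = (82 − (-902))/40344 = 1/41.
Reflection = Q − 2λn = (-4, -2, 1) − (2/41)·(-82, 164, 82) = (0, -10, -3).

(0, -10, -3)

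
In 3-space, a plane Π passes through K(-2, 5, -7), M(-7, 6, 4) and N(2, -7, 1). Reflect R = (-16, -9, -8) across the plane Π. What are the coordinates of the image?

KM = (-5, 1, 11), KN = (4, -12, 8); a normal to Π is KM × KN = (140, 84, 56).
Using K: Π has equation 140x + 84y + 56z = -252.
λ = (n·R − d)/|n|² = (-3444 − (-252))/29792 = -3/28.
Reflection = R − 2λn = (-16, -9, -8) − (-3/14)·(140, 84, 56) = (14, 9, 4).

(14, 9, 4)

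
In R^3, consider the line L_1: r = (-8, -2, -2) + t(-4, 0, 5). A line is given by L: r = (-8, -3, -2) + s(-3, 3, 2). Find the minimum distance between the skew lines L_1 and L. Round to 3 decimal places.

Common perpendicular direction n = (-4, 0, 5) × (-3, 3, 2) = (-15, -7, -12).
With w = (-8, -3, -2) − (-8, -2, -2) = (0, -1, 0), w · n = 7.
Distance = |w · n| / |n| = |7| / √418 ≈ 0.342.

0.342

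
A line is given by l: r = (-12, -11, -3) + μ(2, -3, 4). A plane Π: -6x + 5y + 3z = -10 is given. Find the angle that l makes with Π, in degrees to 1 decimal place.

sin θ = |n·v| / (|n||v|) = |-15| / (√70 · √29) = 0.33292.
θ ≈ 19.4°.

19.4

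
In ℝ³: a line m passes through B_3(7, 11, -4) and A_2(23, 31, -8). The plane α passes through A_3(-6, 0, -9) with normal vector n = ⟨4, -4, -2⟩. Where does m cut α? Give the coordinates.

A direction vector for m is A_2 − B_3 = (16, 20, -4).
α: n·r = n·A_3 gives 4x - 4y - 2z = -6.
Substitute r = (7, 11, -4) + t(16, 20, -4) into the plane: -8 + (-8)t = -6, so t = -1/4.
Intersection: (7, 11, -4) + (-1/4)·(16, 20, -4) = (3, 6, -3).

(3, 6, -3)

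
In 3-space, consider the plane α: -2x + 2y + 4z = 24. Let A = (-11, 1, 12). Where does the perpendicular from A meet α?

(-7, -3, 4)

Foot = A − λn with λ = (n·A − d)/|n|² = (72 − 24)/24 = 2.
Foot = (-11, 1, 12) − 2·(-2, 2, 4) = (-7, -3, 4).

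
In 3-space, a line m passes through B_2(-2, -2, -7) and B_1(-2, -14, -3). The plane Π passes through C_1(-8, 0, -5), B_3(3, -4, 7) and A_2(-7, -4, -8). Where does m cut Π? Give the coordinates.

A direction vector for m is B_1 − B_2 = (0, -12, 4).
C_1B_3 = (11, -4, 12), C_1A_2 = (1, -4, -3); a normal to Π is C_1B_3 × C_1A_2 = (60, 45, -40).
Using C_1: Π has equation 60x + 45y - 40z = -280.
Substitute r = (-2, -2, -7) + t(0, -12, 4) into the plane: 70 + (-700)t = -280, so t = 1/2.
Intersection: (-2, -2, -7) + (1/2)·(0, -12, 4) = (-2, -8, -5).

(-2, -8, -5)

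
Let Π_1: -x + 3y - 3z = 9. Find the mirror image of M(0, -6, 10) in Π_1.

(-6, 12, -8)

λ = (n·M − d)/|n|² = (-48 − 9)/19 = -3.
Reflection = M − 2λn = (0, -6, 10) − (-6)·(-1, 3, -3) = (-6, 12, -8).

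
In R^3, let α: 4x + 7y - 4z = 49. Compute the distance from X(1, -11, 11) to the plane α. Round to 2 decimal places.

n·X − d = (4)·(1) + (7)·(-11) + (-4)·(11) − 49 = -166; |n| = √81.
Distance = |-166| / √81 = 166/√81 ≈ 18.44.

18.44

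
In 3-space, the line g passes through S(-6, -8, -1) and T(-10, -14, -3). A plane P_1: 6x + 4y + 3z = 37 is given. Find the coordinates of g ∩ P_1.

(2, 4, 3)

A direction vector for g is T − S = (-4, -6, -2).
Substitute r = (-6, -8, -1) + t(-4, -6, -2) into the plane: -71 + (-54)t = 37, so t = -2.
Intersection: (-6, -8, -1) + (-2)·(-4, -6, -2) = (2, 4, 3).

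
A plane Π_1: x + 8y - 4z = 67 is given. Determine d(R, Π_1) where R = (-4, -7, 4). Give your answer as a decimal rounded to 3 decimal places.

15.889

n·R − d = (1)·(-4) + (8)·(-7) + (-4)·(4) − 67 = -143; |n| = √81.
Distance = |-143| / √81 = 143/√81 ≈ 15.889.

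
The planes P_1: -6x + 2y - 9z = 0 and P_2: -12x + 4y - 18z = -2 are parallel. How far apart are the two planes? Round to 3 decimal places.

0.091

Rescale P_2 by 1/2: -6x + 2y - 9z = -1. Then distance = |0 − (-1)| / √121 ≈ 0.091.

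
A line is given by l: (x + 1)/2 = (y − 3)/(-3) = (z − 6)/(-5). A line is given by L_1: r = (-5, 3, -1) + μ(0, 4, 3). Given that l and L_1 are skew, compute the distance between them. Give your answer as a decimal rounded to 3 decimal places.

6.727

l has direction (2, -3, -5) through (-1, 3, 6).
Common perpendicular direction n = (2, -3, -5) × (0, 4, 3) = (11, -6, 8).
With w = (-5, 3, -1) − (-1, 3, 6) = (-4, 0, -7), w · n = -100.
Distance = |w · n| / |n| = |-100| / √221 ≈ 6.727.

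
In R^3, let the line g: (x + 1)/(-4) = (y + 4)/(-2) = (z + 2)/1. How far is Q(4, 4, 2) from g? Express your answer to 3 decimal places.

g has direction (-4, -2, 1) through (-1, -4, -2).
Taking (-1, -4, -2) on g with direction v = (-4, -2, 1): w = Q − (-1, -4, -2) = (5, 8, 4), and w × v = (16, -21, 22).
Distance = |w × v| / |v| = √1181 / √21 ≈ 7.499.

7.499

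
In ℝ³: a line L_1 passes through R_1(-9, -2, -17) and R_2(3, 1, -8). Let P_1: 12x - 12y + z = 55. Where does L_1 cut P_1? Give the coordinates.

(7, 2, -5)

A direction vector for L_1 is R_2 − R_1 = (12, 3, 9).
Substitute r = (-9, -2, -17) + t(12, 3, 9) into the plane: -101 + 117t = 55, so t = 4/3.
Intersection: (-9, -2, -17) + (4/3)·(12, 3, 9) = (7, 2, -5).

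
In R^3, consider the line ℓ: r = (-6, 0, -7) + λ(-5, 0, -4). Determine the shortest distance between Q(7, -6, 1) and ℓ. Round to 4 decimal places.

6.2859

Taking (-6, 0, -7) on ℓ with direction v = (-5, 0, -4): w = Q − (-6, 0, -7) = (13, -6, 8), and w × v = (24, 12, -30).
Distance = |w × v| / |v| = √1620 / √41 ≈ 6.2859.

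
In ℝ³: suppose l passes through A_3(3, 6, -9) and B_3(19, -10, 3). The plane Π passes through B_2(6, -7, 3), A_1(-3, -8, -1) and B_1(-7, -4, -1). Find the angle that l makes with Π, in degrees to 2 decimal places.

24.07

A direction vector for l is B_3 − A_3 = (16, -16, 12).
B_2A_1 = (-9, -1, -4), B_2B_1 = (-13, 3, -4); a normal to Π is B_2A_1 × B_2B_1 = (16, 16, -40).
Using B_2: Π has equation 16x + 16y - 40z = -136.
sin θ = |n·v| / (|n||v|) = |-480| / (√2112 · √656) = 0.40780.
θ ≈ 24.07°.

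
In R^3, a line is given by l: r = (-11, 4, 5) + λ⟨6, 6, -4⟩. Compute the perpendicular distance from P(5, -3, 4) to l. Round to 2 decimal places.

16.36

Taking (-11, 4, 5) on l with direction v = (6, 6, -4): w = P − (-11, 4, 5) = (16, -7, -1), and w × v = (34, 58, 138).
Distance = |w × v| / |v| = √23564 / √88 ≈ 16.36.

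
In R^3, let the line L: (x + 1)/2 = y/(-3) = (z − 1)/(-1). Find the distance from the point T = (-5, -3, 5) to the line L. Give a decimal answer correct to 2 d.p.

L has direction (2, -3, -1) through (-1, 0, 1).
Taking (-1, 0, 1) on L with direction v = (2, -3, -1): w = T − (-1, 0, 1) = (-4, -3, 4), and w × v = (15, 4, 18).
Distance = |w × v| / |v| = √565 / √14 ≈ 6.35.

6.35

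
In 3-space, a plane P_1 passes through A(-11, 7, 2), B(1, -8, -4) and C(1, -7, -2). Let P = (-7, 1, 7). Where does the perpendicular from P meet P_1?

AB = (12, -15, -6), AC = (12, -14, -4); a normal to P_1 is AB × AC = (-24, -24, 12).
Using A: P_1 has equation -24x - 24y + 12z = 120.
Foot = P − λn with λ = (n·P − d)/|n|² = (228 − 120)/1296 = 1/12.
Foot = (-7, 1, 7) − (1/12)·(-24, -24, 12) = (-5, 3, 6).

(-5, 3, 6)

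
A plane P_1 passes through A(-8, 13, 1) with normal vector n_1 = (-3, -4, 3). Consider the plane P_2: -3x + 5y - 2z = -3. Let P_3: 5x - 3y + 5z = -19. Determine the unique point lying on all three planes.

P_1: n_1·r = n_1·A gives -3x - 4y + 3z = -25.
Solving the 3×3 linear system -3x - 4y + 3z = -25, -3x + 5y - 2z = -3, 5x - 3y + 5z = -19 (e.g. by elimination or Cramer's rule, determinant = -125) gives (3, -2, -8).

(3, -2, -8)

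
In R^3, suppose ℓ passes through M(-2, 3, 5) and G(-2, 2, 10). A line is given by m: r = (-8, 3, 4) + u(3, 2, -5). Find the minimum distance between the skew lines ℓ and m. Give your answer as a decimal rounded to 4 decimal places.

1.6777

A direction vector for ℓ is G − M = (0, -1, 5).
Common perpendicular direction n = (0, -1, 5) × (3, 2, -5) = (-5, 15, 3).
With w = (-8, 3, 4) − (-2, 3, 5) = (-6, 0, -1), w · n = 27.
Distance = |w · n| / |n| = |27| / √259 ≈ 1.6777.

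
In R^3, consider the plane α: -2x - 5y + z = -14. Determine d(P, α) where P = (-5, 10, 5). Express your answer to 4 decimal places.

n·P − d = (-2)·(-5) + (-5)·(10) + (1)·(5) − (-14) = -21; |n| = √30.
Distance = |-21| / √30 = 21/√30 ≈ 3.8341.

3.8341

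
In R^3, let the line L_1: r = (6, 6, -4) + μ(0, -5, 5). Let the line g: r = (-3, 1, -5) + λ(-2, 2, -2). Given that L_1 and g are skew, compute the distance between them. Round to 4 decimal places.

4.2426

Common perpendicular direction n = (0, -5, 5) × (-2, 2, -2) = (0, -10, -10).
With w = (-3, 1, -5) − (6, 6, -4) = (-9, -5, -1), w · n = 60.
Distance = |w · n| / |n| = |60| / √200 ≈ 4.2426.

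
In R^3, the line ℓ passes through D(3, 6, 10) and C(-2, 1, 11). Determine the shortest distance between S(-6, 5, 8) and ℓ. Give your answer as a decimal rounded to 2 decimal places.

A direction vector for ℓ is C − D = (-5, -5, 1).
Taking (3, 6, 10) on ℓ with direction v = (-5, -5, 1): w = S − (3, 6, 10) = (-9, -1, -2), and w × v = (-11, 19, 40).
Distance = |w × v| / |v| = √2082 / √51 ≈ 6.39.

6.39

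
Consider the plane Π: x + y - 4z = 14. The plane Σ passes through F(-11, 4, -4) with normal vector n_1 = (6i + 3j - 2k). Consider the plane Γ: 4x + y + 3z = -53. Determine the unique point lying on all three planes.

Σ: n_1·r = n_1·F gives 6x + 3y - 2z = -46.
Solving the 3×3 linear system x + y - 4z = 14, 6x + 3y - 2z = -46, 4x + y + 3z = -53 (e.g. by elimination or Cramer's rule, determinant = 9) gives (-6, -8, -7).

(-6, -8, -7)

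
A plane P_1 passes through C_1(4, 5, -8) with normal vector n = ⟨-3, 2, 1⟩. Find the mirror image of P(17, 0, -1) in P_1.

P_1: n·r = n·C_1 gives -3x + 2y + z = -10.
λ = (n·P − d)/|n|² = (-52 − (-10))/14 = -3.
Reflection = P − 2λn = (17, 0, -1) − (-6)·(-3, 2, 1) = (-1, 12, 5).

(-1, 12, 5)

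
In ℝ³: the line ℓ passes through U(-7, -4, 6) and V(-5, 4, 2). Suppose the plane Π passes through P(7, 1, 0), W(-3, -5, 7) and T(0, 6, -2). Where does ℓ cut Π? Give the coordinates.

(-6, 0, 4)

A direction vector for ℓ is V − U = (2, 8, -4).
PW = (-10, -6, 7), PT = (-7, 5, -2); a normal to Π is PW × PT = (-23, -69, -92).
Using P: Π has equation -23x - 69y - 92z = -230.
Substitute r = (-7, -4, 6) + t(2, 8, -4) into the plane: -115 + (-230)t = -230, so t = 1/2.
Intersection: (-7, -4, 6) + (1/2)·(2, 8, -4) = (-6, 0, 4).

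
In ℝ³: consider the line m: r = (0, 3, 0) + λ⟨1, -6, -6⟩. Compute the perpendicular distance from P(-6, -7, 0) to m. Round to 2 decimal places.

Taking (0, 3, 0) on m with direction v = (1, -6, -6): w = P − (0, 3, 0) = (-6, -10, 0), and w × v = (60, -36, 46).
Distance = |w × v| / |v| = √7012 / √73 ≈ 9.80.

9.80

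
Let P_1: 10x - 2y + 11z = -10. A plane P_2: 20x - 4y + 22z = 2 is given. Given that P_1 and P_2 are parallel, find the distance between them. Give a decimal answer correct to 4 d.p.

0.7333

Rescale P_2 by 1/2: 10x - 2y + 11z = 1. Then distance = |-10 − 1| / √225 ≈ 0.7333.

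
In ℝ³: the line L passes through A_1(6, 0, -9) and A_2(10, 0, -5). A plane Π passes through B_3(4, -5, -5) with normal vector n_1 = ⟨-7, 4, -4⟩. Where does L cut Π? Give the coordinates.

A direction vector for L is A_2 − A_1 = (4, 0, 4).
Π: n_1·r = n_1·B_3 gives -7x + 4y - 4z = -28.
Substitute r = (6, 0, -9) + t(4, 0, 4) into the plane: -6 + (-44)t = -28, so t = 1/2.
Intersection: (6, 0, -9) + (1/2)·(4, 0, 4) = (8, 0, -7).

(8, 0, -7)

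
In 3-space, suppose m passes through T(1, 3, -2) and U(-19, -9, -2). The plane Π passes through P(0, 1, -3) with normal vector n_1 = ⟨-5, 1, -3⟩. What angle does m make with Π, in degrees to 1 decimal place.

A direction vector for m is U − T = (-20, -12, 0).
Π: n_1·r = n_1·P gives -5x + y - 3z = 10.
sin θ = |n·v| / (|n||v|) = |88| / (√35 · √544) = 0.63775.
θ ≈ 39.6°.

39.6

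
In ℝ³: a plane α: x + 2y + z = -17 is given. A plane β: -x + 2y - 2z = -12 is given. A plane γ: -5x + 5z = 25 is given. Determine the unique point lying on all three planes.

Solving the 3×3 linear system x + 2y + z = -17, -x + 2y - 2z = -12, -5x + 5z = 25 (e.g. by elimination or Cramer's rule, determinant = 50) gives (-4, -7, 1).

(-4, -7, 1)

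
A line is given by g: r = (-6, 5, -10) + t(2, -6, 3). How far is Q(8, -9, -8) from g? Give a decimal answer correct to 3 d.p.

10.575

Taking (-6, 5, -10) on g with direction v = (2, -6, 3): w = Q − (-6, 5, -10) = (14, -14, 2), and w × v = (-30, -38, -56).
Distance = |w × v| / |v| = √5480 / √49 ≈ 10.575.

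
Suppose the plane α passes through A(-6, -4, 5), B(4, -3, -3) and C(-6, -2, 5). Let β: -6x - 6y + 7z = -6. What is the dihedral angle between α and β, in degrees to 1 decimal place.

AB = (10, 1, -8), AC = (0, 2, 0); a normal to α is AB × AC = (16, 0, 20).
Using A: α has equation 16x + 20z = 4.
cos θ = |n₁·n₂| / (|n₁||n₂|) = |44| / (√656 · √121).
θ = arccos(0.15617) ≈ 81.0°.

81.0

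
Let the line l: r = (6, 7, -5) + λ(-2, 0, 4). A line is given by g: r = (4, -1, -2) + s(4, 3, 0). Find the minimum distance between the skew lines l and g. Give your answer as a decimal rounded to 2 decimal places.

Common perpendicular direction n = (-2, 0, 4) × (4, 3, 0) = (-12, 16, -6).
With w = (4, -1, -2) − (6, 7, -5) = (-2, -8, 3), w · n = -122.
Distance = |w · n| / |n| = |-122| / √436 ≈ 5.84.

5.84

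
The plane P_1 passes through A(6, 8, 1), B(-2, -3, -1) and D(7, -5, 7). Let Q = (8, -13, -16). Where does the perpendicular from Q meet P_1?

AB = (-8, -11, -2), AD = (1, -13, 6); a normal to P_1 is AB × AD = (-92, 46, 115).
Using A: P_1 has equation -92x + 46y + 115z = -69.
Foot = Q − λn with λ = (n·Q − d)/|n|² = (-3174 − (-69))/23805 = -3/23.
Foot = (8, -13, -16) − (-3/23)·(-92, 46, 115) = (-4, -7, -1).

(-4, -7, -1)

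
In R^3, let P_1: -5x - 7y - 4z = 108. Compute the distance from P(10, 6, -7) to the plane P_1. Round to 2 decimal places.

18.13

n·P − d = (-5)·(10) + (-7)·(6) + (-4)·(-7) − 108 = -172; |n| = √90.
Distance = |-172| / √90 = 172/√90 ≈ 18.13.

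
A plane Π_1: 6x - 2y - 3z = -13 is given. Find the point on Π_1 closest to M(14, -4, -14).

Foot = M − λn with λ = (n·M − d)/|n|² = (134 − (-13))/49 = 3.
Foot = (14, -4, -14) − 3·(6, -2, -3) = (-4, 2, -5).

(-4, 2, -5)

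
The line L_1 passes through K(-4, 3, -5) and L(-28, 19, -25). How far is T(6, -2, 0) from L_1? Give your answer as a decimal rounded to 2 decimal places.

2.61

A direction vector for L_1 is L − K = (-24, 16, -20).
Taking (-4, 3, -5) on L_1 with direction v = (-24, 16, -20): w = T − (-4, 3, -5) = (10, -5, 5), and w × v = (20, 80, 40).
Distance = |w × v| / |v| = √8400 / √1232 ≈ 2.61.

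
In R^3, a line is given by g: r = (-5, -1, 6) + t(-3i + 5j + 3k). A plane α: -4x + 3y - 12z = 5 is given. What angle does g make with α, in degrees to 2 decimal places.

sin θ = |n·v| / (|n||v|) = |-9| / (√169 · √43) = 0.10558.
θ ≈ 6.06°.

6.06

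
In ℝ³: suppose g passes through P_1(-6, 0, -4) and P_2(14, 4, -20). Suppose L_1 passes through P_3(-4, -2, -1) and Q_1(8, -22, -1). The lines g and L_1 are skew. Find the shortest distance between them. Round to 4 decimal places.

2.7441

A direction vector for g is P_2 − P_1 = (20, 4, -16).
A direction vector for L_1 is Q_1 − P_3 = (12, -20, 0).
Common perpendicular direction n = (20, 4, -16) × (12, -20, 0) = (-320, -192, -448).
With w = (-4, -2, -1) − (-6, 0, -4) = (2, -2, 3), w · n = -1600.
Distance = |w · n| / |n| = |-1600| / √339968 ≈ 2.7441.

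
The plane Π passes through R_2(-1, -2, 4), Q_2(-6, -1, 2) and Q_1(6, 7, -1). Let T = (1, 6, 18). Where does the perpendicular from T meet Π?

R_2Q_2 = (-5, 1, -2), R_2Q_1 = (7, 9, -5); a normal to Π is R_2Q_2 × R_2Q_1 = (13, -39, -52).
Using R_2: Π has equation 13x - 39y - 52z = -143.
Foot = T − λn with λ = (n·T − d)/|n|² = (-1157 − (-143))/4394 = -3/13.
Foot = (1, 6, 18) − (-3/13)·(13, -39, -52) = (4, -3, 6).

(4, -3, 6)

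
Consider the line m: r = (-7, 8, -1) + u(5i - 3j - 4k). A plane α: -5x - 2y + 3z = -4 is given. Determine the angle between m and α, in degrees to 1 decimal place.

45.3

sin θ = |n·v| / (|n||v|) = |-31| / (√38 · √50) = 0.71119.
θ ≈ 45.3°.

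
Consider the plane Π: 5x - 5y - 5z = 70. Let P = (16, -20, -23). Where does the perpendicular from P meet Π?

(1, -5, -8)

Foot = P − λn with λ = (n·P − d)/|n|² = (295 − 70)/75 = 3.
Foot = (16, -20, -23) − 3·(5, -5, -5) = (1, -5, -8).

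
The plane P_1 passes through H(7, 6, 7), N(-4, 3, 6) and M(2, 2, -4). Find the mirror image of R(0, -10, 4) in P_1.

HN = (-11, -3, -1), HM = (-5, -4, -11); a normal to P_1 is HN × HM = (29, -116, 29).
Using H: P_1 has equation 29x - 116y + 29z = -290.
λ = (n·R − d)/|n|² = (1276 − (-290))/15138 = 3/29.
Reflection = R − 2λn = (0, -10, 4) − (6/29)·(29, -116, 29) = (-6, 14, -2).

(-6, 14, -2)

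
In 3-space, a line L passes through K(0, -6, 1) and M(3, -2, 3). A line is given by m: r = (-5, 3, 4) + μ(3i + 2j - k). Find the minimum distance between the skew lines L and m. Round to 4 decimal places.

A direction vector for L is M − K = (3, 4, 2).
Common perpendicular direction n = (3, 4, 2) × (3, 2, -1) = (-8, 9, -6).
With w = (-5, 3, 4) − (0, -6, 1) = (-5, 9, 3), w · n = 103.
Distance = |w · n| / |n| = |103| / √181 ≈ 7.6559.

7.6559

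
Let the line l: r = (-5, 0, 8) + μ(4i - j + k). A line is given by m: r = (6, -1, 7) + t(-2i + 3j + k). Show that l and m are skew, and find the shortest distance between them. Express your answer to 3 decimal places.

Common perpendicular direction n = (4, -1, 1) × (-2, 3, 1) = (-4, -6, 10).
With w = (6, -1, 7) − (-5, 0, 8) = (11, -1, -1), w · n = -48.
Since n ≠ 0 the lines are not parallel, and w · n = -48 ≠ 0 so they do not intersect; hence they are skew.
Distance = |w · n| / |n| = |-48| / √152 ≈ 3.893.

3.893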